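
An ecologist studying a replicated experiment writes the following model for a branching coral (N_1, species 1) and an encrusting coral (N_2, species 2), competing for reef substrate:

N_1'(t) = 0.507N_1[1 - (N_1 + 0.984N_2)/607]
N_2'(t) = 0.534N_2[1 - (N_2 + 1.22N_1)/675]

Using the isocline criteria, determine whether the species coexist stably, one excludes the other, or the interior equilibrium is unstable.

Compare the nullcline intercepts: K1/α12 = 607/0.984 = 617 < K2 = 675; K2/α21 = 675/1.22 = 553 < K1 = 607.
Since both are reversed, neither can invade when rare; the interior point is a saddle.

unstable coexistence (outcome depends on initial conditions)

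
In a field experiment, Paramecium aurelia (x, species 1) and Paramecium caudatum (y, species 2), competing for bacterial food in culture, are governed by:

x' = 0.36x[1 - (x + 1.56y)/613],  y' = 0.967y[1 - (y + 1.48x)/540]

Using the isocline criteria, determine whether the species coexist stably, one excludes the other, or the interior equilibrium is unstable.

unstable coexistence (outcome depends on initial conditions)

Compare the nullcline intercepts: K1/α12 = 613/1.56 = 393 < K2 = 540; K2/α21 = 540/1.48 = 365 < K1 = 613.
Since both are reversed, neither can invade when rare; the interior point is a saddle.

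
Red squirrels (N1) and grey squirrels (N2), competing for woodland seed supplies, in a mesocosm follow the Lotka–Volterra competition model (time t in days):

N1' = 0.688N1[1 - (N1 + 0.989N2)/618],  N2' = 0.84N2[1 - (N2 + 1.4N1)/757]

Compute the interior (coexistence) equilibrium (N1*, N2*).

Setting both brackets to zero gives the nullclines N1 + 0.989N2 = 618 and 1.4N1 + N2 = 757.
Substituting N2 = 757 - 1.4N1 into the first: N1(1 - 0.989·1.4) = 618 - 0.989·757.
So N1* = -131/-0.385 = 340, and then N2* = 757 - 1.4·340 = 281.

N1* ≈ 340, N2* ≈ 281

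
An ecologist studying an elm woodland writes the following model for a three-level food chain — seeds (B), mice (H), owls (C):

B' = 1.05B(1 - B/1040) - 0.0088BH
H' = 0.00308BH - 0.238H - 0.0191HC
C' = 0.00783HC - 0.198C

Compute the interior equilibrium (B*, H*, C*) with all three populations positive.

B* ≈ 820, H* ≈ 25.3, C* ≈ 120

From dC/dt = 0: 0.00783H* = 0.198, so H* = 25.3.
From dB/dt = 0: 1.05(1 - B*/1040) = 0.0088·25.3, giving B* = 1040·(1 - 0.212) = 820.
From dH/dt = 0: 0.00308·820 - 0.238 = 0.0191C*, so C* = 2.29/0.0191 = 120.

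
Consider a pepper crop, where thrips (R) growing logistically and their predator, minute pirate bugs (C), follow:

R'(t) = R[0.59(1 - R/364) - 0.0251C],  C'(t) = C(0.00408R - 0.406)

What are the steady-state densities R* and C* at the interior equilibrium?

R* ≈ 99.5, C* ≈ 17.1

From dC/dt = 0 with C > 0: 0.00408R* = 0.406, so R* = 99.5.
Substitute into dR/dt = 0: 0.59(1 - 99.5/364) = 0.0251C*.
The bracket is 0.727, giving C* = 0.429/0.0251 = 17.1.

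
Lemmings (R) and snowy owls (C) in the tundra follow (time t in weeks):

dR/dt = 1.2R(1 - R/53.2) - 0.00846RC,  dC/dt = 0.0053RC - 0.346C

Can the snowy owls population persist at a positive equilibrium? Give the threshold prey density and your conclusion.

The predator equation gives dC/dt > 0 only when R > 0.346/0.0053 = 65.3.
Without the predator, R → K = 53.2. Since 53.2 < 65.3, the predator cannot invade.

Threshold R = 65.3; K < 65.3, so no, the predator goes extinct.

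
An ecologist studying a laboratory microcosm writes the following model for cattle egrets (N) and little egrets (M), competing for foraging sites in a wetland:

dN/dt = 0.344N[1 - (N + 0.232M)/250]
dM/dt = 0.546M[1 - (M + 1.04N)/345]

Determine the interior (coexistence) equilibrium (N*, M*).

Setting both brackets to zero gives the nullclines N + 0.232M = 250 and 1.04N + M = 345.
Substituting M = 345 - 1.04N into the first: N(1 - 0.232·1.04) = 250 - 0.232·345.
So N* = 170/0.759 = 224, and then M* = 345 - 1.04·224 = 112.

N* ≈ 224, M* ≈ 112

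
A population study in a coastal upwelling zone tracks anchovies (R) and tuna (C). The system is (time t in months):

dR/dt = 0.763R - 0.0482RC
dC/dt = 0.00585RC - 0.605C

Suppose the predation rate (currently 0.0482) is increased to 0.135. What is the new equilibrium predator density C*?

C* ≈ 5.65

At the interior fixed point, setting dR/dt = 0 with R > 0 fixes C* = (prey growth rate)/(RC coefficient) — independent of the other coefficients.
With the change, C* = 0.763/0.135 = 5.65; it falls from 15.8.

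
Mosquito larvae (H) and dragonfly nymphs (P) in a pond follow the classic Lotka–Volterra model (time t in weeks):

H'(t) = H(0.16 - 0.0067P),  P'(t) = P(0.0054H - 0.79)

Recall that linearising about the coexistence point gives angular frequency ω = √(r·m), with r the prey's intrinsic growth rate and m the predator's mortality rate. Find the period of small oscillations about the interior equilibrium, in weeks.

Here r = 0.16 and m = 0.79, so r·m = 0.126.
ω = √0.126 = 0.356 per week, hence T = 2π/ω ≈ 17.7 weeks.

T ≈ 17.7 weeks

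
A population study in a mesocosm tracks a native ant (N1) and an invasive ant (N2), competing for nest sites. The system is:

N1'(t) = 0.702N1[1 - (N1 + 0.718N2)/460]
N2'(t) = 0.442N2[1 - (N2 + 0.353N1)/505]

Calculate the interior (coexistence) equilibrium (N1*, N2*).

Setting both brackets to zero gives the nullclines N1 + 0.718N2 = 460 and 0.353N1 + N2 = 505.
Substituting N2 = 505 - 0.353N1 into the first: N1(1 - 0.718·0.353) = 460 - 0.718·505.
So N1* = 97.4/0.747 = 130, and then N2* = 505 - 0.353·130 = 459.

N1* ≈ 130, N2* ≈ 459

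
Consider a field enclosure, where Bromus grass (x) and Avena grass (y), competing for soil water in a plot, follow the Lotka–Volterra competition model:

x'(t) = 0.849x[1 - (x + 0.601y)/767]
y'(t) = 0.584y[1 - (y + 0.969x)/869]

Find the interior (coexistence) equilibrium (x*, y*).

Setting both brackets to zero gives the nullclines x + 0.601y = 767 and 0.969x + y = 869.
Substituting y = 869 - 0.969x into the first: x(1 - 0.601·0.969) = 767 - 0.601·869.
So x* = 245/0.418 = 586, and then y* = 869 - 0.969·586 = 301.

x* ≈ 586, y* ≈ 301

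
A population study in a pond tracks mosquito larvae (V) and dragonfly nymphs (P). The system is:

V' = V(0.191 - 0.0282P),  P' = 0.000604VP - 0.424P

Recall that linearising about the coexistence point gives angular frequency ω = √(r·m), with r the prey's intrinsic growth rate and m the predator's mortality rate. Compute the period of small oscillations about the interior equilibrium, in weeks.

Here r = 0.191 and m = 0.424, so r·m = 0.081.
ω = √0.081 = 0.285 per week, hence T = 2π/ω ≈ 22.1 weeks.

T ≈ 22.1 weeks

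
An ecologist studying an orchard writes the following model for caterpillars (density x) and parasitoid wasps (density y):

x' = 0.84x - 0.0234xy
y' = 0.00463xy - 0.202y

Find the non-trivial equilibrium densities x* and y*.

x* ≈ 43.6, y* ≈ 35.9

Set dy/dt = 0 with y > 0: 0.00463x - 0.202 = 0, so x* = 0.202/0.00463 = 43.6.
Set dx/dt = 0 with x > 0: 0.84 - 0.0234y = 0, so y* = 0.84/0.0234 = 35.9.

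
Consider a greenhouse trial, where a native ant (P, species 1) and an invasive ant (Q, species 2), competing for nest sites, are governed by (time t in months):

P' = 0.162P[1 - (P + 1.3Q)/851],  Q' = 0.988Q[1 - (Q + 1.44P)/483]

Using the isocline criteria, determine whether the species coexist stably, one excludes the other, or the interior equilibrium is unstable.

Compare the nullcline intercepts: K1/α12 = 851/1.3 = 655 > K2 = 483; K2/α21 = 483/1.44 = 335 < K1 = 851.
Since the inequalities point opposite ways, species 1 can invade but species 2 cannot.

species 1 excludes species 2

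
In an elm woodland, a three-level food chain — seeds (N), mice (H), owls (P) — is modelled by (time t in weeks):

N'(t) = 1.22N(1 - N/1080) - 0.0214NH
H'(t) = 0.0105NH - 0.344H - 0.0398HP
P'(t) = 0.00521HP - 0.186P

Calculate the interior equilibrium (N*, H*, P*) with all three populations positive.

N* ≈ 404, H* ≈ 35.7, P* ≈ 97.9

From dP/dt = 0: 0.00521H* = 0.186, so H* = 35.7.
From dN/dt = 0: 1.22(1 - N*/1080) = 0.0214·35.7, giving N* = 1080·(1 - 0.626) = 404.
From dH/dt = 0: 0.0105·404 - 0.344 = 0.0398P*, so P* = 3.89/0.0398 = 97.9.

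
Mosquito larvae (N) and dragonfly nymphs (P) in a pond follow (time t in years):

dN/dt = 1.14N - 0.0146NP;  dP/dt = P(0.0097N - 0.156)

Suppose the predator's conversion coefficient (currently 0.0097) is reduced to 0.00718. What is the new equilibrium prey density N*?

At the interior fixed point, setting dP/dt = 0 with P > 0 fixes N* = (predator death rate)/(NP coefficient) — independent of the other coefficients.
With the change, N* = 0.156/0.00718 = 21.7; it rises from 16.1.

N* ≈ 21.7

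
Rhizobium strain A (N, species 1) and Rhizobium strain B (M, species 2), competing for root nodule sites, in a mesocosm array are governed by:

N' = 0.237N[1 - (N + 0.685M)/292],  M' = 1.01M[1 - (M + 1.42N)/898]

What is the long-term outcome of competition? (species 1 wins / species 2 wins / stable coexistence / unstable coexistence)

Compare the nullcline intercepts: K1/α12 = 292/0.685 = 426 < K2 = 898; K2/α21 = 898/1.42 = 632 > K1 = 292.
Since the inequalities point opposite ways, species 2 can invade but species 1 cannot.

species 2 excludes species 1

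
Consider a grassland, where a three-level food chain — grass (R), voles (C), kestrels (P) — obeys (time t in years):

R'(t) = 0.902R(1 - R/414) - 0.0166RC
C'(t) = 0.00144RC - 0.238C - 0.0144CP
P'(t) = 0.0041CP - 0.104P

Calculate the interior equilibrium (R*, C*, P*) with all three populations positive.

R* ≈ 221, C* ≈ 25.4, P* ≈ 5.55

From dP/dt = 0: 0.0041C* = 0.104, so C* = 25.4.
From dR/dt = 0: 0.902(1 - R*/414) = 0.0166·25.4, giving R* = 414·(1 - 0.467) = 221.
From dC/dt = 0: 0.00144·221 - 0.238 = 0.0144P*, so P* = 0.0799/0.0144 = 5.55.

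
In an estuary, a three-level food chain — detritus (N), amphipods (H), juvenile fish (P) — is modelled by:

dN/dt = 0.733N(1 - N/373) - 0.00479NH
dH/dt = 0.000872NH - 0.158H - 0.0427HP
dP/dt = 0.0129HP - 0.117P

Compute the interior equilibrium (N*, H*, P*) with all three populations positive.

N* ≈ 351, H* ≈ 9.07, P* ≈ 3.47

From dP/dt = 0: 0.0129H* = 0.117, so H* = 9.07.
From dN/dt = 0: 0.733(1 - N*/373) = 0.00479·9.07, giving N* = 373·(1 - 0.0593) = 351.
From dH/dt = 0: 0.000872·351 - 0.158 = 0.0427P*, so P* = 0.148/0.0427 = 3.47.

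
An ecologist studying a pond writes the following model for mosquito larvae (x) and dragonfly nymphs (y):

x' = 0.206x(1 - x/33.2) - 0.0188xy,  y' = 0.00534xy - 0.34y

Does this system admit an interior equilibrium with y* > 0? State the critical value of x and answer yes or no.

Threshold x = 63.7; K < 63.7, so no, the predator goes extinct.

The predator equation gives dy/dt > 0 only when x > 0.34/0.00534 = 63.7.
Without the predator, x → K = 33.2. Since 33.2 < 63.7, the predator cannot invade.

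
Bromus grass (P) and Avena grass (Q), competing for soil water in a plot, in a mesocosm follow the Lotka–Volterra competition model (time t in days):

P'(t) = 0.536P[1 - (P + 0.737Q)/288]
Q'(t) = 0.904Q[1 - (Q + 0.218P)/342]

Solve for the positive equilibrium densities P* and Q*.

Setting both brackets to zero gives the nullclines P + 0.737Q = 288 and 0.218P + Q = 342.
Substituting Q = 342 - 0.218P into the first: P(1 - 0.737·0.218) = 288 - 0.737·342.
So P* = 35.9/0.839 = 42.8, and then Q* = 342 - 0.218·42.8 = 333.

P* ≈ 42.8, Q* ≈ 333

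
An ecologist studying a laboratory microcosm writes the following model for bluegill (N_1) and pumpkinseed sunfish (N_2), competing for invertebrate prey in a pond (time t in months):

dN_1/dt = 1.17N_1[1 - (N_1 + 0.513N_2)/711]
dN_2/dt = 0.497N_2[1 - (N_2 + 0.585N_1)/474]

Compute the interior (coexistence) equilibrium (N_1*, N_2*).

Setting both brackets to zero gives the nullclines N_1 + 0.513N_2 = 711 and 0.585N_1 + N_2 = 474.
Substituting N_2 = 474 - 0.585N_1 into the first: N_1(1 - 0.513·0.585) = 711 - 0.513·474.
So N_1* = 468/0.7 = 668, and then N_2* = 474 - 0.585·668 = 83.

N_1* ≈ 668, N_2* ≈ 83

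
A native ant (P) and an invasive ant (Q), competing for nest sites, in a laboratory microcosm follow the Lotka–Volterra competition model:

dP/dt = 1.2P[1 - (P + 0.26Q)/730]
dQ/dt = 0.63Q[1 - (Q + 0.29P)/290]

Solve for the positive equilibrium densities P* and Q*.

Setting both brackets to zero gives the nullclines P + 0.26Q = 730 and 0.29P + Q = 290.
Substituting Q = 290 - 0.29P into the first: P(1 - 0.26·0.29) = 730 - 0.26·290.
So P* = 655/0.925 = 708, and then Q* = 290 - 0.29·708 = 84.7.

P* ≈ 708, Q* ≈ 84.7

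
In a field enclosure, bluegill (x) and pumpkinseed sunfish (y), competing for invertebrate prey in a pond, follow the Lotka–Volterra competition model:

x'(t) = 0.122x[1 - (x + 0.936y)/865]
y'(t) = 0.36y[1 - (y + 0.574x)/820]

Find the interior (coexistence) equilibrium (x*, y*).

x* ≈ 211, y* ≈ 699

Setting both brackets to zero gives the nullclines x + 0.936y = 865 and 0.574x + y = 820.
Substituting y = 820 - 0.574x into the first: x(1 - 0.936·0.574) = 865 - 0.936·820.
So x* = 97.5/0.463 = 211, and then y* = 820 - 0.574·211 = 699.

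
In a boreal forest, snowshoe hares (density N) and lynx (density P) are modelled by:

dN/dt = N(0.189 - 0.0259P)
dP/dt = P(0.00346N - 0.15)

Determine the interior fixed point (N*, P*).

N* ≈ 43.4, P* ≈ 7.3

Set dP/dt = 0 with P > 0: 0.00346N - 0.15 = 0, so N* = 0.15/0.00346 = 43.4.
Set dN/dt = 0 with N > 0: 0.189 - 0.0259P = 0, so P* = 0.189/0.0259 = 7.3.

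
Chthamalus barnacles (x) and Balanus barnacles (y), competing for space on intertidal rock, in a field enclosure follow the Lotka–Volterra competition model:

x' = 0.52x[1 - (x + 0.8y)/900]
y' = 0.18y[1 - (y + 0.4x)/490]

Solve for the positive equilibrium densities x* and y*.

x* ≈ 747, y* ≈ 191

Setting both brackets to zero gives the nullclines x + 0.8y = 900 and 0.4x + y = 490.
Substituting y = 490 - 0.4x into the first: x(1 - 0.8·0.4) = 900 - 0.8·490.
So x* = 508/0.68 = 747, and then y* = 490 - 0.4·747 = 191.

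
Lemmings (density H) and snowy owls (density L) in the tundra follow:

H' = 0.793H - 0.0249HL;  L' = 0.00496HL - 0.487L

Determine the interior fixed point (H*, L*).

Set dL/dt = 0 with L > 0: 0.00496H - 0.487 = 0, so H* = 0.487/0.00496 = 98.2.
Set dH/dt = 0 with H > 0: 0.793 - 0.0249L = 0, so L* = 0.793/0.0249 = 31.8.

H* ≈ 98.2, L* ≈ 31.8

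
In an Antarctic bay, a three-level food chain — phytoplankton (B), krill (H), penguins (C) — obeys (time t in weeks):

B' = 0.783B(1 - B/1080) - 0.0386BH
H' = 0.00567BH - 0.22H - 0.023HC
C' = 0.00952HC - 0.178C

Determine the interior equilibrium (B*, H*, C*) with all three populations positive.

B* ≈ 84.5, H* ≈ 18.7, C* ≈ 11.3

From dC/dt = 0: 0.00952H* = 0.178, so H* = 18.7.
From dB/dt = 0: 0.783(1 - B*/1080) = 0.0386·18.7, giving B* = 1080·(1 - 0.922) = 84.5.
From dH/dt = 0: 0.00567·84.5 - 0.22 = 0.023C*, so C* = 0.259/0.023 = 11.3.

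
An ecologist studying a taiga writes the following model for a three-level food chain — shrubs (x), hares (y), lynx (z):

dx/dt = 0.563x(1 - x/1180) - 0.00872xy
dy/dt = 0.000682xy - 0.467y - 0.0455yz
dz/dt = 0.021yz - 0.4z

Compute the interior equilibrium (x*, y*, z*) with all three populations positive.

x* ≈ 832, y* ≈ 19, z* ≈ 2.21

From dz/dt = 0: 0.021y* = 0.4, so y* = 19.
From dx/dt = 0: 0.563(1 - x*/1180) = 0.00872·19, giving x* = 1180·(1 - 0.295) = 832.
From dy/dt = 0: 0.000682·832 - 0.467 = 0.0455z*, so z* = 0.1/0.0455 = 2.21.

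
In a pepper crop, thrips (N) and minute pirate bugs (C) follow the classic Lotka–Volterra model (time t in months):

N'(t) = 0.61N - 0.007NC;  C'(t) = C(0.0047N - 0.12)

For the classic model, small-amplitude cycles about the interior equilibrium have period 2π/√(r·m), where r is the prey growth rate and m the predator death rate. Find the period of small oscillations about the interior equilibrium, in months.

Here r = 0.61 and m = 0.12, so r·m = 0.0732.
ω = √0.0732 = 0.271 per month, hence T = 2π/ω ≈ 23.2 months.

T ≈ 23.2 months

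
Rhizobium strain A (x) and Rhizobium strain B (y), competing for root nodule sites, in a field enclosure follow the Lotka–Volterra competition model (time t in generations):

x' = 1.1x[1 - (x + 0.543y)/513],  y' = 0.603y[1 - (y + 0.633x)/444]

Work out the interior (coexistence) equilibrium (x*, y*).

x* ≈ 414, y* ≈ 182

Setting both brackets to zero gives the nullclines x + 0.543y = 513 and 0.633x + y = 444.
Substituting y = 444 - 0.633x into the first: x(1 - 0.543·0.633) = 513 - 0.543·444.
So x* = 272/0.656 = 414, and then y* = 444 - 0.633·414 = 182.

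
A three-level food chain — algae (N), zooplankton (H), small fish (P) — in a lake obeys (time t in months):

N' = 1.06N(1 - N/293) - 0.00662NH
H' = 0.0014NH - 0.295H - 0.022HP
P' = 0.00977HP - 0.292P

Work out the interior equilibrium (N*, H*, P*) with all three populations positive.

From dP/dt = 0: 0.00977H* = 0.292, so H* = 29.9.
From dN/dt = 0: 1.06(1 - N*/293) = 0.00662·29.9, giving N* = 293·(1 - 0.187) = 238.
From dH/dt = 0: 0.0014·238 - 0.295 = 0.022P*, so P* = 0.0386/0.022 = 1.76.

N* ≈ 238, H* ≈ 29.9, P* ≈ 1.76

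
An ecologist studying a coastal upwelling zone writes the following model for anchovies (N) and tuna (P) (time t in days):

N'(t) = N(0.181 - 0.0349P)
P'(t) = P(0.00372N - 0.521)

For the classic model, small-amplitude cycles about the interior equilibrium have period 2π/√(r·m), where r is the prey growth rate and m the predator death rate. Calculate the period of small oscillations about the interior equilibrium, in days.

T ≈ 20.5 days

Here r = 0.181 and m = 0.521, so r·m = 0.0943.
ω = √0.0943 = 0.307 per day, hence T = 2π/ω ≈ 20.5 days.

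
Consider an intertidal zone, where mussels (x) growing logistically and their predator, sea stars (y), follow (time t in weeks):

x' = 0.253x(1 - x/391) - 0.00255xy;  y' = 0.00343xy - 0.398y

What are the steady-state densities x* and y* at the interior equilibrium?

From dy/dt = 0 with y > 0: 0.00343x* = 0.398, so x* = 116.
Substitute into dx/dt = 0: 0.253(1 - 116/391) = 0.00255y*.
The bracket is 0.703, giving y* = 0.178/0.00255 = 69.8.

x* ≈ 116, y* ≈ 69.8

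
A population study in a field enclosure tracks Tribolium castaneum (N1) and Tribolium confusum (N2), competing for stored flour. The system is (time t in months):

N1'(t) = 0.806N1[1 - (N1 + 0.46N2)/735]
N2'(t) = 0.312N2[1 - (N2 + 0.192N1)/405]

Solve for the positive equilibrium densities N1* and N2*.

Setting both brackets to zero gives the nullclines N1 + 0.46N2 = 735 and 0.192N1 + N2 = 405.
Substituting N2 = 405 - 0.192N1 into the first: N1(1 - 0.46·0.192) = 735 - 0.46·405.
So N1* = 549/0.912 = 602, and then N2* = 405 - 0.192·602 = 289.

N1* ≈ 602, N2* ≈ 289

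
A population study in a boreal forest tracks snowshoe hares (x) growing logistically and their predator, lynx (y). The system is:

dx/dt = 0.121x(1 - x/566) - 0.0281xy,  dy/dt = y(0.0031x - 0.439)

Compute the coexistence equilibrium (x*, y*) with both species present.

From dy/dt = 0 with y > 0: 0.0031x* = 0.439, so x* = 142.
Substitute into dx/dt = 0: 0.121(1 - 142/566) = 0.0281y*.
The bracket is 0.75, giving y* = 0.0907/0.0281 = 3.23.

x* ≈ 142, y* ≈ 3.23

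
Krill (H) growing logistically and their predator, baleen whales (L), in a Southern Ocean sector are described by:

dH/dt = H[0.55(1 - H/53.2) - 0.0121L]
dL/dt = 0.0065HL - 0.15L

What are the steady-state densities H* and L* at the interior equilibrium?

From dL/dt = 0 with L > 0: 0.0065H* = 0.15, so H* = 23.1.
Substitute into dH/dt = 0: 0.55(1 - 23.1/53.2) = 0.0121L*.
The bracket is 0.566, giving L* = 0.311/0.0121 = 25.7.

H* ≈ 23.1, L* ≈ 25.7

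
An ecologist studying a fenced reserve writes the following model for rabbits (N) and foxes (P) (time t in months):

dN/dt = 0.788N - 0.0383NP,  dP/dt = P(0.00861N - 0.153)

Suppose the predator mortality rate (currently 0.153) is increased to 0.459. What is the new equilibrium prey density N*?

At the interior fixed point, setting dP/dt = 0 with P > 0 fixes N* = (predator death rate)/(NP coefficient) — independent of the other coefficients.
With the change, N* = 0.459/0.00861 = 53.3; it rises from 17.8.

N* ≈ 53.3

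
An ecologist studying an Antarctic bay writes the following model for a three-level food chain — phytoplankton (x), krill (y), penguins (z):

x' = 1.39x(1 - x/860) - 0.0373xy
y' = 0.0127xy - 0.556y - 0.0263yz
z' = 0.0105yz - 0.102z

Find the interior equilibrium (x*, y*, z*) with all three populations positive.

From dz/dt = 0: 0.0105y* = 0.102, so y* = 9.71.
From dx/dt = 0: 1.39(1 - x*/860) = 0.0373·9.71, giving x* = 860·(1 - 0.261) = 636.
From dy/dt = 0: 0.0127·636 - 0.556 = 0.0263z*, so z* = 7.52/0.0263 = 286.

x* ≈ 636, y* ≈ 9.71, z* ≈ 286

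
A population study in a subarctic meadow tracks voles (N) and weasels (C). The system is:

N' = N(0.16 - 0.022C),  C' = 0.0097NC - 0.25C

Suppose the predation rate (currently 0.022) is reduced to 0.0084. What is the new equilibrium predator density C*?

C* ≈ 19

At the interior fixed point, setting dN/dt = 0 with N > 0 fixes C* = (prey growth rate)/(NC coefficient) — independent of the other coefficients.
With the change, C* = 0.16/0.0084 = 19; it rises from 7.27.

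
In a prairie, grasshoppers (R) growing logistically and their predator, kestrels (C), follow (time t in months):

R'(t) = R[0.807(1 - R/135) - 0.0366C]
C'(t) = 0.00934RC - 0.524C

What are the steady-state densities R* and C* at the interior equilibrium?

R* ≈ 56.1, C* ≈ 12.9

From dC/dt = 0 with C > 0: 0.00934R* = 0.524, so R* = 56.1.
Substitute into dR/dt = 0: 0.807(1 - 56.1/135) = 0.0366C*.
The bracket is 0.584, giving C* = 0.472/0.0366 = 12.9.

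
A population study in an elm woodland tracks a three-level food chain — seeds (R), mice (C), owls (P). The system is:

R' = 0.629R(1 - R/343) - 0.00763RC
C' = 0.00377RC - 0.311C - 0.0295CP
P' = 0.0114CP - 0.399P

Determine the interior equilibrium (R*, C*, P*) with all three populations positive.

From dP/dt = 0: 0.0114C* = 0.399, so C* = 35.
From dR/dt = 0: 0.629(1 - R*/343) = 0.00763·35, giving R* = 343·(1 - 0.425) = 197.
From dC/dt = 0: 0.00377·197 - 0.311 = 0.0295P*, so P* = 0.433/0.0295 = 14.7.

R* ≈ 197, C* ≈ 35, P* ≈ 14.7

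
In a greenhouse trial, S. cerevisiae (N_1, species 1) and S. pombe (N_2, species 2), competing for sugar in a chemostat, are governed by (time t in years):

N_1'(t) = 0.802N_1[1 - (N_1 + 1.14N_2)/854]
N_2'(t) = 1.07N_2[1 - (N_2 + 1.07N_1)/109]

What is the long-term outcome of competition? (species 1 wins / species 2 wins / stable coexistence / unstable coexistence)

species 1 excludes species 2

Compare the nullcline intercepts: K1/α12 = 854/1.14 = 749 > K2 = 109; K2/α21 = 109/1.07 = 102 < K1 = 854.
Since the inequalities point opposite ways, species 1 can invade but species 2 cannot.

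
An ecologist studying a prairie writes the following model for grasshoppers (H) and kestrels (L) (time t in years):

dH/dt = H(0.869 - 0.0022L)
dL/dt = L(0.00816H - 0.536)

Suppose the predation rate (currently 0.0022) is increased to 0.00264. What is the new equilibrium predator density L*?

At the interior fixed point, setting dH/dt = 0 with H > 0 fixes L* = (prey growth rate)/(HL coefficient) — independent of the other coefficients.
With the change, L* = 0.869/0.00264 = 329; it falls from 395.

L* ≈ 329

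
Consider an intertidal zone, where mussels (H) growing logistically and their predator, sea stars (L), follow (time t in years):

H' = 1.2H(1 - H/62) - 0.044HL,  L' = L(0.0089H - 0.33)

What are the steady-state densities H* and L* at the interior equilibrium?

From dL/dt = 0 with L > 0: 0.0089H* = 0.33, so H* = 37.1.
Substitute into dH/dt = 0: 1.2(1 - 37.1/62) = 0.044L*.
The bracket is 0.402, giving L* = 0.482/0.044 = 11.

H* ≈ 37.1, L* ≈ 11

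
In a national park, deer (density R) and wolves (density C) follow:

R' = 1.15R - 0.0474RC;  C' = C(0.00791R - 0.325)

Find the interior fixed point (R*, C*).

Set dC/dt = 0 with C > 0: 0.00791R - 0.325 = 0, so R* = 0.325/0.00791 = 41.1.
Set dR/dt = 0 with R > 0: 1.15 - 0.0474C = 0, so C* = 1.15/0.0474 = 24.3.

R* ≈ 41.1, C* ≈ 24.3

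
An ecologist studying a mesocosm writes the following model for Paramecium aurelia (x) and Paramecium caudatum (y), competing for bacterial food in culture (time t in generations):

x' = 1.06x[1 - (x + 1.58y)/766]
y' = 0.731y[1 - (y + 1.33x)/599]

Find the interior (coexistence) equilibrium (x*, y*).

Setting both brackets to zero gives the nullclines x + 1.58y = 766 and 1.33x + y = 599.
Substituting y = 599 - 1.33x into the first: x(1 - 1.58·1.33) = 766 - 1.58·599.
So x* = -180/-1.1 = 164, and then y* = 599 - 1.33·164 = 381.

x* ≈ 164, y* ≈ 381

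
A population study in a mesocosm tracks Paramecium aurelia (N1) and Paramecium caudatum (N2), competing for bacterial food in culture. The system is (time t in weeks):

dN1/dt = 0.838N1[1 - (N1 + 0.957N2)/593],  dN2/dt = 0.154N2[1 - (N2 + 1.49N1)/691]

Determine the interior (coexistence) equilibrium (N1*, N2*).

N1* ≈ 160, N2* ≈ 452

Setting both brackets to zero gives the nullclines N1 + 0.957N2 = 593 and 1.49N1 + N2 = 691.
Substituting N2 = 691 - 1.49N1 into the first: N1(1 - 0.957·1.49) = 593 - 0.957·691.
So N1* = -68.3/-0.426 = 160, and then N2* = 691 - 1.49·160 = 452.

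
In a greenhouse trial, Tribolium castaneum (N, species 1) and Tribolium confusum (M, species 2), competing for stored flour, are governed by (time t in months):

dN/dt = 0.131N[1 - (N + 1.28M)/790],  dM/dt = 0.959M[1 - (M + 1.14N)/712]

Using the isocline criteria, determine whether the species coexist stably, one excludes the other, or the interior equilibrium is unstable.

unstable coexistence (outcome depends on initial conditions)

Compare the nullcline intercepts: K1/α12 = 790/1.28 = 617 < K2 = 712; K2/α21 = 712/1.14 = 625 < K1 = 790.
Since both are reversed, neither can invade when rare; the interior point is a saddle.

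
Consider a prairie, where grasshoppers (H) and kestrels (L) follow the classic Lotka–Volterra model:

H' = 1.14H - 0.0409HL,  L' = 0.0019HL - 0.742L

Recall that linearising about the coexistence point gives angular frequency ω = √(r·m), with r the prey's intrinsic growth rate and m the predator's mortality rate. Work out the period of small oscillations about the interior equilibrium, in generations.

T ≈ 6.83 generations

Here r = 1.14 and m = 0.742, so r·m = 0.846.
ω = √0.846 = 0.92 per generation, hence T = 2π/ω ≈ 6.83 generations.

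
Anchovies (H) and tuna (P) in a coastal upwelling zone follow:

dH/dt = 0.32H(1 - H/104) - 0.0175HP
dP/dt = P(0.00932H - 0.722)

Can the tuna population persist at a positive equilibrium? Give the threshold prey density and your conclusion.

The predator equation gives dP/dt > 0 only when H > 0.722/0.00932 = 77.5.
Without the predator, H → K = 104. Since 104 > 77.5, the predator can invade and persist.

Threshold H = 77.5; K > 77.5, so yes, the predator persists.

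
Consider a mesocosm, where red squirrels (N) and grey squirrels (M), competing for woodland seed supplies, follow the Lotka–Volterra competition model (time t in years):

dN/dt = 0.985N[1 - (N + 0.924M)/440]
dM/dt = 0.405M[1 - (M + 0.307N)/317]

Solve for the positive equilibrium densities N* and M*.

N* ≈ 205, M* ≈ 254

Setting both brackets to zero gives the nullclines N + 0.924M = 440 and 0.307N + M = 317.
Substituting M = 317 - 0.307N into the first: N(1 - 0.924·0.307) = 440 - 0.924·317.
So N* = 147/0.716 = 205, and then M* = 317 - 0.307·205 = 254.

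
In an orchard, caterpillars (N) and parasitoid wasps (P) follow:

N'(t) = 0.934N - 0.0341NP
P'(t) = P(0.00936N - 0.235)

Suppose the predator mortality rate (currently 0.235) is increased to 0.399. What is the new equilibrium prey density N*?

N* ≈ 42.6

At the interior fixed point, setting dP/dt = 0 with P > 0 fixes N* = (predator death rate)/(NP coefficient) — independent of the other coefficients.
With the change, N* = 0.399/0.00936 = 42.6; it rises from 25.1.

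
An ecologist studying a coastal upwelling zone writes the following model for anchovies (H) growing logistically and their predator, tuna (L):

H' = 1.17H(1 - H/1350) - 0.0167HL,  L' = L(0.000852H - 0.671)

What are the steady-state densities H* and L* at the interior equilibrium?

H* ≈ 788, L* ≈ 29.2

From dL/dt = 0 with L > 0: 0.000852H* = 0.671, so H* = 788.
Substitute into dH/dt = 0: 1.17(1 - 788/1350) = 0.0167L*.
The bracket is 0.417, giving L* = 0.487/0.0167 = 29.2.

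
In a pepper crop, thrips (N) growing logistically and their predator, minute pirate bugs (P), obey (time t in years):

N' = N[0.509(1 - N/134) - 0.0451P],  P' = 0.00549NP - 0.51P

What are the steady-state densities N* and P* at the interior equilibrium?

From dP/dt = 0 with P > 0: 0.00549N* = 0.51, so N* = 92.9.
Substitute into dN/dt = 0: 0.509(1 - 92.9/134) = 0.0451P*.
The bracket is 0.307, giving P* = 0.156/0.0451 = 3.46.

N* ≈ 92.9, P* ≈ 3.46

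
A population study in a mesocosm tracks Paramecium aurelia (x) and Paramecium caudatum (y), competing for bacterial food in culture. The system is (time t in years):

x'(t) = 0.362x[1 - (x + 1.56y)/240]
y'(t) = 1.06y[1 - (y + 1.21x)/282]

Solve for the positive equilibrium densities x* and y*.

x* ≈ 225, y* ≈ 9.46

Setting both brackets to zero gives the nullclines x + 1.56y = 240 and 1.21x + y = 282.
Substituting y = 282 - 1.21x into the first: x(1 - 1.56·1.21) = 240 - 1.56·282.
So x* = -200/-0.888 = 225, and then y* = 282 - 1.21·225 = 9.46.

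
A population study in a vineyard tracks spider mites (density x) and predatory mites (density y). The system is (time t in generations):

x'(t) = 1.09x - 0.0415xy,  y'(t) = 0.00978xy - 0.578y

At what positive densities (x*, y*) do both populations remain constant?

x* ≈ 59.1, y* ≈ 26.3

Set dy/dt = 0 with y > 0: 0.00978x - 0.578 = 0, so x* = 0.578/0.00978 = 59.1.
Set dx/dt = 0 with x > 0: 1.09 - 0.0415y = 0, so y* = 1.09/0.0415 = 26.3.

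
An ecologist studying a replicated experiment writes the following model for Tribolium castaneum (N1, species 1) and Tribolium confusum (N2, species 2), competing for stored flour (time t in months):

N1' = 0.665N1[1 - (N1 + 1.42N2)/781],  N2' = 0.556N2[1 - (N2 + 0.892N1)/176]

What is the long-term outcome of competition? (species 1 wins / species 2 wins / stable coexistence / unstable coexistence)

species 1 excludes species 2

Compare the nullcline intercepts: K1/α12 = 781/1.42 = 550 > K2 = 176; K2/α21 = 176/0.892 = 197 < K1 = 781.
Since the inequalities point opposite ways, species 1 can invade but species 2 cannot.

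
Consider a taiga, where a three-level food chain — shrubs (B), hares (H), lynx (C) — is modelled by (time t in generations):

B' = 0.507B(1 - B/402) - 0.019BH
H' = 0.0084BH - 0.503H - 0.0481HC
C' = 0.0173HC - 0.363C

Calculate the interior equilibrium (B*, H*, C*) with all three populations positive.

From dC/dt = 0: 0.0173H* = 0.363, so H* = 21.
From dB/dt = 0: 0.507(1 - B*/402) = 0.019·21, giving B* = 402·(1 - 0.786) = 85.9.
From dH/dt = 0: 0.0084·85.9 - 0.503 = 0.0481C*, so C* = 0.219/0.0481 = 4.54.

B* ≈ 85.9, H* ≈ 21, C* ≈ 4.54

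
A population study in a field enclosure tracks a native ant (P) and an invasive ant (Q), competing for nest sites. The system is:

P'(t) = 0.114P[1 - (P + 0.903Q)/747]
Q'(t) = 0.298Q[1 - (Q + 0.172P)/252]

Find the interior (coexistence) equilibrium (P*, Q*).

P* ≈ 615, Q* ≈ 146

Setting both brackets to zero gives the nullclines P + 0.903Q = 747 and 0.172P + Q = 252.
Substituting Q = 252 - 0.172P into the first: P(1 - 0.903·0.172) = 747 - 0.903·252.
So P* = 519/0.845 = 615, and then Q* = 252 - 0.172·615 = 146.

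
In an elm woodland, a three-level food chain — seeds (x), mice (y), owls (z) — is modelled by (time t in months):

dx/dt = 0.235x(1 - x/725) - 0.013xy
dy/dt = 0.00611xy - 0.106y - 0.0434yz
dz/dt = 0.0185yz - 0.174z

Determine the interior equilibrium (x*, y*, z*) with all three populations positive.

From dz/dt = 0: 0.0185y* = 0.174, so y* = 9.41.
From dx/dt = 0: 0.235(1 - x*/725) = 0.013·9.41, giving x* = 725·(1 - 0.52) = 348.
From dy/dt = 0: 0.00611·348 - 0.106 = 0.0434z*, so z* = 2.02/0.0434 = 46.5.

x* ≈ 348, y* ≈ 9.41, z* ≈ 46.5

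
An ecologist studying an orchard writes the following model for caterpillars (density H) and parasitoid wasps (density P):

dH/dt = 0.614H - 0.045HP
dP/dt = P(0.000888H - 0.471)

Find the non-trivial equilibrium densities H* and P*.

H* ≈ 530, P* ≈ 13.6

Set dP/dt = 0 with P > 0: 0.000888H - 0.471 = 0, so H* = 0.471/0.000888 = 530.
Set dH/dt = 0 with H > 0: 0.614 - 0.045P = 0, so P* = 0.614/0.045 = 13.6.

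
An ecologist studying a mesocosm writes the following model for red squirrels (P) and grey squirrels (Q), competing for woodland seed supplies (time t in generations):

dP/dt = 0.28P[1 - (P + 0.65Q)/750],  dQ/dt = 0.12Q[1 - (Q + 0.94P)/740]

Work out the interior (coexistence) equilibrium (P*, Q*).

Setting both brackets to zero gives the nullclines P + 0.65Q = 750 and 0.94P + Q = 740.
Substituting Q = 740 - 0.94P into the first: P(1 - 0.65·0.94) = 750 - 0.65·740.
So P* = 269/0.389 = 692, and then Q* = 740 - 0.94·692 = 90.

P* ≈ 692, Q* ≈ 90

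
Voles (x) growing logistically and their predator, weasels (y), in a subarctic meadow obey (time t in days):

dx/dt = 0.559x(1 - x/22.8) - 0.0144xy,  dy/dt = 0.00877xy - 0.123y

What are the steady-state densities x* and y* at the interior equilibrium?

x* ≈ 14, y* ≈ 14.9

From dy/dt = 0 with y > 0: 0.00877x* = 0.123, so x* = 14.
Substitute into dx/dt = 0: 0.559(1 - 14/22.8) = 0.0144y*.
The bracket is 0.385, giving y* = 0.215/0.0144 = 14.9.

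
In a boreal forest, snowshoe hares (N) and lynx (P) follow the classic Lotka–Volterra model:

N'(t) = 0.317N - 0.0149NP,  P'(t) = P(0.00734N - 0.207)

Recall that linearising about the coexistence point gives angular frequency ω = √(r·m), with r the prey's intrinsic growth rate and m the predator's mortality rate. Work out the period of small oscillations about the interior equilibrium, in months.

T ≈ 24.5 months

Here r = 0.317 and m = 0.207, so r·m = 0.0656.
ω = √0.0656 = 0.256 per month, hence T = 2π/ω ≈ 24.5 months.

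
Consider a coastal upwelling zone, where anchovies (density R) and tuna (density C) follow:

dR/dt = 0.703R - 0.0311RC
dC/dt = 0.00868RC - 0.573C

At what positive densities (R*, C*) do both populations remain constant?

Set dC/dt = 0 with C > 0: 0.00868R - 0.573 = 0, so R* = 0.573/0.00868 = 66.
Set dR/dt = 0 with R > 0: 0.703 - 0.0311C = 0, so C* = 0.703/0.0311 = 22.6.

R* ≈ 66, C* ≈ 22.6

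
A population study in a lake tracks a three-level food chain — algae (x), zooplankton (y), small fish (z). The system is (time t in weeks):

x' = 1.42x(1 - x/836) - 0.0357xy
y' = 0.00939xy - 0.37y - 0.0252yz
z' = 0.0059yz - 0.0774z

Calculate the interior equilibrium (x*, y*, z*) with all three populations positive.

x* ≈ 560, y* ≈ 13.1, z* ≈ 194

From dz/dt = 0: 0.0059y* = 0.0774, so y* = 13.1.
From dx/dt = 0: 1.42(1 - x*/836) = 0.0357·13.1, giving x* = 836·(1 - 0.33) = 560.
From dy/dt = 0: 0.00939·560 - 0.37 = 0.0252z*, so z* = 4.89/0.0252 = 194.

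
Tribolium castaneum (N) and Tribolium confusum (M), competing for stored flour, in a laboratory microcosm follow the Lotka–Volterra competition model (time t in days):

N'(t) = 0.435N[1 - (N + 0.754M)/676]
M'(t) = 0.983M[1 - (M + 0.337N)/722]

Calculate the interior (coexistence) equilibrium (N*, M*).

N* ≈ 176, M* ≈ 663

Setting both brackets to zero gives the nullclines N + 0.754M = 676 and 0.337N + M = 722.
Substituting M = 722 - 0.337N into the first: N(1 - 0.754·0.337) = 676 - 0.754·722.
So N* = 132/0.746 = 176, and then M* = 722 - 0.337·176 = 663.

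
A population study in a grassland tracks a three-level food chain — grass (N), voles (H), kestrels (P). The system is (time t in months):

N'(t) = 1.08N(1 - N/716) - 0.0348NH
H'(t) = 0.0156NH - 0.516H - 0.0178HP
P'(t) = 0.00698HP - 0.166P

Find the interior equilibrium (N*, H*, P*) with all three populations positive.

N* ≈ 167, H* ≈ 23.8, P* ≈ 118

From dP/dt = 0: 0.00698H* = 0.166, so H* = 23.8.
From dN/dt = 0: 1.08(1 - N*/716) = 0.0348·23.8, giving N* = 716·(1 - 0.766) = 167.
From dH/dt = 0: 0.0156·167 - 0.516 = 0.0178P*, so P* = 2.09/0.0178 = 118.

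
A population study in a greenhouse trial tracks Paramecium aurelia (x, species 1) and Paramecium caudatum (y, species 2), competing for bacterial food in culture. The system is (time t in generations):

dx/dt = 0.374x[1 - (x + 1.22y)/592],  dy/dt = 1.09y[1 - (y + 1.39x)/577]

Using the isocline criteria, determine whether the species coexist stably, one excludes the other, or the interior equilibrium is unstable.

unstable coexistence (outcome depends on initial conditions)

Compare the nullcline intercepts: K1/α12 = 592/1.22 = 485 < K2 = 577; K2/α21 = 577/1.39 = 415 < K1 = 592.
Since both are reversed, neither can invade when rare; the interior point is a saddle.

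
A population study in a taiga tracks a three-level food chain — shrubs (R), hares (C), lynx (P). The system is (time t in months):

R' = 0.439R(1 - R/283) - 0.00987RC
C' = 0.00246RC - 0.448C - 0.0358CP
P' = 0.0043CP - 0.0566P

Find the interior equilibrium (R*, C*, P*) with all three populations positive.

R* ≈ 199, C* ≈ 13.2, P* ≈ 1.18

From dP/dt = 0: 0.0043C* = 0.0566, so C* = 13.2.
From dR/dt = 0: 0.439(1 - R*/283) = 0.00987·13.2, giving R* = 283·(1 - 0.296) = 199.
From dC/dt = 0: 0.00246·199 - 0.448 = 0.0358P*, so P* = 0.0422/0.0358 = 1.18.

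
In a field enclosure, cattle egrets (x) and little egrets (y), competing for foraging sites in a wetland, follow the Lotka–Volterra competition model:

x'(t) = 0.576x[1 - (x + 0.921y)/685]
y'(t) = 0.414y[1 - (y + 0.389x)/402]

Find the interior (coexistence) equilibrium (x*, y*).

x* ≈ 490, y* ≈ 211

Setting both brackets to zero gives the nullclines x + 0.921y = 685 and 0.389x + y = 402.
Substituting y = 402 - 0.389x into the first: x(1 - 0.921·0.389) = 685 - 0.921·402.
So x* = 315/0.642 = 490, and then y* = 402 - 0.389·490 = 211.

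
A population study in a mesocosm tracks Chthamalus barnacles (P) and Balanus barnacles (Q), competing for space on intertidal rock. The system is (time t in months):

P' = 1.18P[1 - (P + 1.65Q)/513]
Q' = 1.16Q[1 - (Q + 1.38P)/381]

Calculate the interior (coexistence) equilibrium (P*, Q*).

Setting both brackets to zero gives the nullclines P + 1.65Q = 513 and 1.38P + Q = 381.
Substituting Q = 381 - 1.38P into the first: P(1 - 1.65·1.38) = 513 - 1.65·381.
So P* = -116/-1.28 = 90.6, and then Q* = 381 - 1.38·90.6 = 256.

P* ≈ 90.6, Q* ≈ 256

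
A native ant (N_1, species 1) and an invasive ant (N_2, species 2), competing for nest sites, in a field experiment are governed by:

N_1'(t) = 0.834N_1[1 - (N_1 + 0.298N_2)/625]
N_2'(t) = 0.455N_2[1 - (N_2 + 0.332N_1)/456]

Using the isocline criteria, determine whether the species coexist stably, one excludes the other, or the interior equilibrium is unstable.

stable coexistence

Compare the nullcline intercepts: K1/α12 = 625/0.298 = 2100 > K2 = 456; K2/α21 = 456/0.332 = 1370 > K1 = 625.
Since both inequalities hold, each species can invade when rare, so the interior equilibrium is stable.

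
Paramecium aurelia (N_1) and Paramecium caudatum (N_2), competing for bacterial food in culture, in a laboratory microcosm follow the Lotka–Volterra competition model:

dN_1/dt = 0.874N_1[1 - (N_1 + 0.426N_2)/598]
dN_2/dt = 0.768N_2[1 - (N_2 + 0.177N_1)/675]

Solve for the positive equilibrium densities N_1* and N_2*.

N_1* ≈ 336, N_2* ≈ 616

Setting both brackets to zero gives the nullclines N_1 + 0.426N_2 = 598 and 0.177N_1 + N_2 = 675.
Substituting N_2 = 675 - 0.177N_1 into the first: N_1(1 - 0.426·0.177) = 598 - 0.426·675.
So N_1* = 310/0.925 = 336, and then N_2* = 675 - 0.177·336 = 616.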